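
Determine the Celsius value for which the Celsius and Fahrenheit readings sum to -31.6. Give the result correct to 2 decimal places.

Let C be the Celsius reading. The Fahrenheit reading is F = 1.8·C + 32.
Require C + F = -31.6: (2.8)·C + 32 = -31.6.
C = (-31.6 - 32) / (2.8) = -22.71.

-22.71°C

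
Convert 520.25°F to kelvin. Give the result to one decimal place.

In Celsius: (520.25 - 32) × 5/9 = 271.2500°C.
In kelvin: 271.2500 + 273.15 = 544.4 K.

544.4 K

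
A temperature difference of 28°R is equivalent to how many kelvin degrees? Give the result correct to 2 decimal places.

For a temperature interval the offset drops out; only the factor 5/9 applies.
28 × 5/9 = 15.56.

15.56 K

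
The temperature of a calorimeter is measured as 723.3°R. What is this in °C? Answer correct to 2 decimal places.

128.68°C

In Celsius: (723.3 - 491.67) × 5/9 = 128.6833°C.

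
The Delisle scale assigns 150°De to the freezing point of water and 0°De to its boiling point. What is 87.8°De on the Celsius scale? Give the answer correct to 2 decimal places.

41.47°C

Linear interpolation between the fixed points: C = (87.8 - 150) × 100 / (0 - 150) = 41.4667°C.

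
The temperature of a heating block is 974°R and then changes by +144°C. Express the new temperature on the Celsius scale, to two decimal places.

Initial temperature in Celsius: (974 - 491.67) × 5/9 = 267.9611°C.
Final Celsius temperature: 267.9611 + 144.0000 = 411.9611°C.

411.96°C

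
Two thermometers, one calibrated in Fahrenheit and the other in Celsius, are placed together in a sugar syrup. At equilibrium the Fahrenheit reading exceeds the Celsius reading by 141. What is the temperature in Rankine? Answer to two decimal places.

736.92°R

Let x be the Fahrenheit reading; then the Celsius reading is 5/9·x - 17.7778.
(5/9·x - 17.7778) - x = -141  ⇒  (-4/9)·x = -123.222  ⇒  x = 277.2500°F.
In Celsius: (277.25 - 32) × 5/9 = 136.2500°C.
In Rankine: 136.2500 × 1.8 + 491.67 = 736.92°R.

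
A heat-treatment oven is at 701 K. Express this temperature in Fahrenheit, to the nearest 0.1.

In Celsius: 701 - 273.15 = 427.8500°C.
In Fahrenheit: 427.8500 × 1.8 + 32 = 802.1°F.

802.1°F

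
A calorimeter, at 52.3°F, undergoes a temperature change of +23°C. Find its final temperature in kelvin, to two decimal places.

307.43 K

Initial temperature in Celsius: (52.3 - 32) × 5/9 = 11.2778°C.
Final Celsius temperature: 11.2778 + 23.0000 = 34.2778°C.
In kelvin: 34.2778 + 273.15 = 307.43 K.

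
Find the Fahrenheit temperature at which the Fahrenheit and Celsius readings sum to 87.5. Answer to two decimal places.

Let F be the Fahrenheit reading. The Celsius reading is C = 5/9·F - 17.7778.
Require F + C = 87.5: (14/9)·F - 17.7778 = 87.5.
F = (87.5 + 17.7778) / (14/9) = 67.68.

67.68°F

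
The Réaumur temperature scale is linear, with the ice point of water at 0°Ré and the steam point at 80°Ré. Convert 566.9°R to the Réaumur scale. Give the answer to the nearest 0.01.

33.44°Ré

First in Celsius: (566.9 - 491.67) × 5/9 = 41.7944°C.
Linearly onto the Réaumur scale: 0 + (41.7944 / 100) × (80 - 0) = 33.44°Ré.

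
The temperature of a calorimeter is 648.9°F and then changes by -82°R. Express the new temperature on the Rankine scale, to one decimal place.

1026.6°R

Initial temperature in Celsius: (648.9 - 32) × 5/9 = 342.7222°C.
The 82°R change is an interval, so only the factor 5/9 applies: -82 × 5/9 = -45.5556°C.
Final Celsius temperature: 342.7222 - 45.5556 = 297.1667°C.
In Rankine: 297.1667 × 1.8 + 491.67 = 1026.6°R.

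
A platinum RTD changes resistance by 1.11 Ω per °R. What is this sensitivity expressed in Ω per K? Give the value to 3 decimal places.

Since only a temperature interval is involved, the additive offset between the scales drops out.
A change of 1 K is a change of 1.8°R, so per K the value is 1.11 × 1.8 = 1.998.

1.998 Ω per K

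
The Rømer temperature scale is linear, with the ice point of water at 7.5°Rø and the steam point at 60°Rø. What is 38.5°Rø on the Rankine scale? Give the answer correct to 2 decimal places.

597.96°R

Linear interpolation between the fixed points: C = (38.5 - 7.5) × 100 / (60 - 7.5) = 59.0476°C.
Then 59.0476 × 1.8 + 491.67 = 597.96°R.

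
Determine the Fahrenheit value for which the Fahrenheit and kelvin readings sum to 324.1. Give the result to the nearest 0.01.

Let F be the Fahrenheit reading. The kelvin reading is K = 5/9·F + 255.372.
Require F + K = 324.1: (14/9)·F + 255.372 = 324.1.
F = (324.1 - 255.372) / (14/9) = 44.18.

44.18°F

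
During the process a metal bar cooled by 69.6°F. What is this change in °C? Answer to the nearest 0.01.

38.67°C

For a temperature interval the offset drops out; only the factor 5/9 applies.
69.6 × 5/9 = 38.67.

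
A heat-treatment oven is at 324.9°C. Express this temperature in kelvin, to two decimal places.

598.05 K

In kelvin: 324.9000 + 273.15 = 598.05 K.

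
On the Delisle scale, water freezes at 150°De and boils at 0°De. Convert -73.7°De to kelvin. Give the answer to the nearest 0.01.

Linear interpolation between the fixed points: C = (-73.7 - 150) × 100 / (0 - 150) = 149.1333°C.
Then 149.1333 + 273.15 = 422.28 K.

422.28 K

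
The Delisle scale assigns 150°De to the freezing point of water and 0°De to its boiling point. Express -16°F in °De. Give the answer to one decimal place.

190.0°De

First in Celsius: (-16 - 32) × 5/9 = -26.6667°C.
Linearly onto the Delisle scale: 150 + (-26.6667 / 100) × (0 - 150) = 190.0°De.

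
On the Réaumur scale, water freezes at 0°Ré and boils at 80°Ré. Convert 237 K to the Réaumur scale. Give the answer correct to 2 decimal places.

-28.92°Ré

First in Celsius: 237 - 273.15 = -36.1500°C.
Linearly onto the Réaumur scale: 0 + (-36.1500 / 100) × (80 - 0) = -28.92°Ré.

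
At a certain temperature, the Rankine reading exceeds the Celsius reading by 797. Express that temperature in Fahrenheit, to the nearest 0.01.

Let x be the Celsius reading; then the Rankine reading is 1.8·x + 491.67.
(1.8·x + 491.67) - x = 797  ⇒  (0.8)·x = 305.33  ⇒  x = 381.6625°C.
In Fahrenheit: 381.6625 × 1.8 + 32 = 718.99°F.

718.99°F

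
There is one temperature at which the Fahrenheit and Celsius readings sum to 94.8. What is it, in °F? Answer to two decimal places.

Let F be the Fahrenheit reading. The Celsius reading is C = 5/9·F - 17.7778.
Require F + C = 94.8: (14/9)·F - 17.7778 = 94.8.
F = (94.8 + 17.7778) / (14/9) = 72.37.

72.37°F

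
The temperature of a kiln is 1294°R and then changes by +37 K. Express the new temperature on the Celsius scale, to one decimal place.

482.7°C

Initial temperature in Celsius: (1294 - 491.67) × 5/9 = 445.7389°C.
The 37 K change is an interval; Kelvin and Celsius degrees are the same size, so ΔC = +37°C.
Final Celsius temperature: 445.7389 + 37.0000 = 482.7389°C.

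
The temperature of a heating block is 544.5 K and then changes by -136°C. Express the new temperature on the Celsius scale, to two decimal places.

135.35°C

Initial temperature in Celsius: 544.5 - 273.15 = 271.3500°C.
Final Celsius temperature: 271.3500 - 136.0000 = 135.3500°C.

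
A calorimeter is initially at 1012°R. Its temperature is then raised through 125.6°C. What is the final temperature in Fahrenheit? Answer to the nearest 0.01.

Initial temperature in Celsius: (1012 - 491.67) × 5/9 = 289.0722°C.
Final Celsius temperature: 289.0722 + 125.6000 = 414.6722°C.
In Fahrenheit: 414.6722 × 1.8 + 32 = 778.41°F.

778.41°F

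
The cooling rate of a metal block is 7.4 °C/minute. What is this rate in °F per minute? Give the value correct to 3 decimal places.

13.320 °F/minute

The quantity depends on a temperature interval, so only the ratio of degree sizes applies; the offset between the scales is irrelevant.
A change of 1°C is a change of 1.8°F, so 7.4 × 1.8 = 13.320.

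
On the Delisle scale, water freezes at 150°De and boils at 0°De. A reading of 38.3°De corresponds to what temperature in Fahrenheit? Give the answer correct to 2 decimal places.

Linear interpolation between the fixed points: C = (38.3 - 150) × 100 / (0 - 150) = 74.4667°C.
Then 74.4667 × 1.8 + 32 = 166.04°F.

166.04°F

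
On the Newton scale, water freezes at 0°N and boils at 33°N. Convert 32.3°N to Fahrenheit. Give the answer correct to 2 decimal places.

208.18°F

Linear interpolation between the fixed points: C = (32.3 - 0) × 100 / (33 - 0) = 97.8788°C.
Then 97.8788 × 1.8 + 32 = 208.18°F.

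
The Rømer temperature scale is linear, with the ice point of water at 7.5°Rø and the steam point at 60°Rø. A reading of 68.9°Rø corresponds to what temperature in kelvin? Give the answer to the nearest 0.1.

390.1 K

Linear interpolation between the fixed points: C = (68.9 - 7.5) × 100 / (60 - 7.5) = 116.9524°C.
Then 116.9524 + 273.15 = 390.1 K.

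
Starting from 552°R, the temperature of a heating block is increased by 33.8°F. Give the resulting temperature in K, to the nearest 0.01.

325.44 K

Initial temperature in Celsius: (552 - 491.67) × 5/9 = 33.5167°C.
The 33.8°F change is an interval, so only the factor 5/9 applies: +33.8 × 5/9 = +18.7778°C.
Final Celsius temperature: 33.5167 + 18.7778 = 52.2944°C.
In kelvin: 52.2944 + 273.15 = 325.44 K.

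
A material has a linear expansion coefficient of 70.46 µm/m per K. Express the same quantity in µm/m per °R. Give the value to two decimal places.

39.14 µm/m per °R

Since only a temperature interval is involved, the additive offset between the scales drops out.
A change of 1°R is a change of 5/9 K, so per °R the value is 70.46 × 5/9 = 39.14.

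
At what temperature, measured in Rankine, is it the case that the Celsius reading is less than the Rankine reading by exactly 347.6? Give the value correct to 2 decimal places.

167.51°R

Let R be the Rankine reading. The Celsius reading is C = 5/9·R - 273.15.
Require C - R = -347.6: (-4/9)·R - 273.15 = -347.6.
R = (-347.6 + 273.15) / (-4/9) = 167.51.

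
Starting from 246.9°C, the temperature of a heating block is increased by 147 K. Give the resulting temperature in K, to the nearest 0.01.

The 147 K change is an interval; Kelvin and Celsius degrees are the same size, so ΔC = +147°C.
Final Celsius temperature: 246.9000 + 147.0000 = 393.9000°C.
In kelvin: 393.9000 + 273.15 = 667.05 K.

667.05 K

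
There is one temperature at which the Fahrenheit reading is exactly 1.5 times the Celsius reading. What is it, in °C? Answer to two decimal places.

-106.67°C

Let C be the Celsius reading. The Fahrenheit reading is F = 1.8·C + 32.
Require F = 1.5·C: 1.8·C + 32 = 1.5·C.
(0.3)·C = -32  ⇒  C = -106.67.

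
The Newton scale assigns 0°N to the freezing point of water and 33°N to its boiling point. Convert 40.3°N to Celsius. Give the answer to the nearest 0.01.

122.12°C

Linear interpolation between the fixed points: C = (40.3 - 0) × 100 / (33 - 0) = 122.1212°C.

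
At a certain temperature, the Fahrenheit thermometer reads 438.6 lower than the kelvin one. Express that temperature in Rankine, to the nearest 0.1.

Let x be the kelvin reading; then the Fahrenheit reading is 1.8·x - 459.67.
(1.8·x - 459.67) - x = -438.6  ⇒  (0.8)·x = 21.07  ⇒  x = 26.3375 K.
In Celsius: 26.3375 - 273.15 = -246.8125°C.
In Rankine: -246.8125 × 1.8 + 491.67 = 47.4°R.

47.4°R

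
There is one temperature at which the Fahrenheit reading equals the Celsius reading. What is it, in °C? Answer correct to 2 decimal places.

Let C be the Celsius reading. The Fahrenheit reading is F = 1.8·C + 32.
Set F = C: 1.8·C + 32 = C.
(0.8)·C = -32  ⇒  C = -40.00.

-40.00°C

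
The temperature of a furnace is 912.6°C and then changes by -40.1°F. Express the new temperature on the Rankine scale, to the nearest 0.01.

2094.25°R

The 40.1°F change is an interval, so only the factor 5/9 applies: -40.1 × 5/9 = -22.2778°C.
Final Celsius temperature: 912.6000 - 22.2778 = 890.3222°C.
In Rankine: 890.3222 × 1.8 + 491.67 = 2094.25°R.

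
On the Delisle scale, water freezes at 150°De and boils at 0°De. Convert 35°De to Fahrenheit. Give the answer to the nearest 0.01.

170.00°F

Linear interpolation between the fixed points: C = (35 - 150) × 100 / (0 - 150) = 76.6667°C.
Then 76.6667 × 1.8 + 32 = 170.00°F.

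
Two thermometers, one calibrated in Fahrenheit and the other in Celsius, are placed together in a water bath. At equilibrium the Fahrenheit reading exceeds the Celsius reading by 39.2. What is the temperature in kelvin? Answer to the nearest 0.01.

Let x be the Fahrenheit reading; then the Celsius reading is 5/9·x - 17.7778.
(5/9·x - 17.7778) - x = -39.2  ⇒  (-4/9)·x = -21.4222  ⇒  x = 48.2000°F.
In Celsius: (48.2 - 32) × 5/9 = 9.0000°C.
In kelvin: 9.0000 + 273.15 = 282.15 K.

282.15 K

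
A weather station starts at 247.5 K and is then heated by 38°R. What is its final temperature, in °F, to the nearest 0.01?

23.83°F

Initial temperature in Celsius: 247.5 - 273.15 = -25.6500°C.
The 38°R change is an interval, so only the factor 5/9 applies: +38 × 5/9 = +21.1111°C.
Final Celsius temperature: -25.6500 + 21.1111 = -4.5389°C.
In Fahrenheit: -4.5389 × 1.8 + 32 = 23.83°F.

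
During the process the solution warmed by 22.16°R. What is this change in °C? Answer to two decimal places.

12.31°C

Only the scale ratio 5/9 matters for a change in temperature.
22.16 × 5/9 = 12.31.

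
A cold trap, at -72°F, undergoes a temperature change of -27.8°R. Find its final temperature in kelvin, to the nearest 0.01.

Initial temperature in Celsius: (-72 - 32) × 5/9 = -57.7778°C.
The 27.8°R change is an interval, so only the factor 5/9 applies: -27.8 × 5/9 = -15.4444°C.
Final Celsius temperature: -57.7778 - 15.4444 = -73.2222°C.
In kelvin: -73.2222 + 273.15 = 199.93 K.

199.93 K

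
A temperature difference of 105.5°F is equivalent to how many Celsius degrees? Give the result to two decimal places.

58.61°C

An interval of 1°F corresponds to 5/9°C.
105.5 × 5/9 = 58.61.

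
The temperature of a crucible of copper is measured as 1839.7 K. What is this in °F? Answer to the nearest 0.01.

In Celsius: 1839.7 - 273.15 = 1566.5500°C.
In Fahrenheit: 1566.5500 × 1.8 + 32 = 2851.79°F.

2851.79°F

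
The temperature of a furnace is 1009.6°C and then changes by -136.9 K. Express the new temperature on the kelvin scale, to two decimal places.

The 136.9 K change is an interval; Kelvin and Celsius degrees are the same size, so ΔC = -136.9°C.
Final Celsius temperature: 1009.6000 - 136.9000 = 872.7000°C.
In kelvin: 872.7000 + 273.15 = 1145.85 K.

1145.85 K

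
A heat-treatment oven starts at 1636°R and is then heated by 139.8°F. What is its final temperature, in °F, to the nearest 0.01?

1316.13°F

Initial temperature in Celsius: (1636 - 491.67) × 5/9 = 635.7389°C.
The 139.8°F change is an interval, so only the factor 5/9 applies: +139.8 × 5/9 = +77.6667°C.
Final Celsius temperature: 635.7389 + 77.6667 = 713.4056°C.
In Fahrenheit: 713.4056 × 1.8 + 32 = 1316.13°F.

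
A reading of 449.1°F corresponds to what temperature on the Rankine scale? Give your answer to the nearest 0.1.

In Celsius: (449.1 - 32) × 5/9 = 231.7222°C.
In Rankine: 231.7222 × 1.8 + 491.67 = 908.8°R.

908.8°R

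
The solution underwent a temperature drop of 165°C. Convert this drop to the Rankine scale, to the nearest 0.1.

An interval of 1°C corresponds to 1.8°R.
165 × 1.8 = 297.0.

297.0°R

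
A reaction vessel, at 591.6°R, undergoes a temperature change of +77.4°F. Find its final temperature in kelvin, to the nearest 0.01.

371.67 K

Initial temperature in Celsius: (591.6 - 491.67) × 5/9 = 55.5167°C.
The 77.4°F change is an interval, so only the factor 5/9 applies: +77.4 × 5/9 = +43.0000°C.
Final Celsius temperature: 55.5167 + 43.0000 = 98.5167°C.
In kelvin: 98.5167 + 273.15 = 371.67 K.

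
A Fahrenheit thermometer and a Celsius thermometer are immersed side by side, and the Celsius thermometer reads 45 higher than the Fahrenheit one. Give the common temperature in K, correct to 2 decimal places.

176.90 K

Let x be the Fahrenheit reading; then the Celsius reading is 5/9·x - 17.7778.
(5/9·x - 17.7778) - x = 45  ⇒  (-4/9)·x = 62.7778  ⇒  x = -141.2500°F.
In Celsius: (-141.25 - 32) × 5/9 = -96.2500°C.
In kelvin: -96.2500 + 273.15 = 176.90 K.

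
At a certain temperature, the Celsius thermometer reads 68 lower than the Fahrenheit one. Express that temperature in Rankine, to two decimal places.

572.67°R

Let x be the Fahrenheit reading; then the Celsius reading is 5/9·x - 17.7778.
(5/9·x - 17.7778) - x = -68  ⇒  (-4/9)·x = -50.2222  ⇒  x = 113.0000°F.
In Celsius: (113 - 32) × 5/9 = 45.0000°C.
In Rankine: 45.0000 × 1.8 + 491.67 = 572.67°R.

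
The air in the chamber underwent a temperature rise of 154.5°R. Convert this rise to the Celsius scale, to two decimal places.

85.83°C

An interval of 1°R corresponds to 5/9°C.
154.5 × 5/9 = 85.83.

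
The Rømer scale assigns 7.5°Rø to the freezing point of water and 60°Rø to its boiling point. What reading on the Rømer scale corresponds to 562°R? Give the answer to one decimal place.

First in Celsius: (562 - 491.67) × 5/9 = 39.0722°C.
Linearly onto the Rømer scale: 7.5 + (39.0722 / 100) × (60 - 7.5) = 28.0°Rø.

28.0°Rø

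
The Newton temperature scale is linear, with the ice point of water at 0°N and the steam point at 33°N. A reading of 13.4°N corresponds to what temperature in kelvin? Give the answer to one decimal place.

313.8 K

Linear interpolation between the fixed points: C = (13.4 - 0) × 100 / (33 - 0) = 40.6061°C.
Then 40.6061 + 273.15 = 313.8 K.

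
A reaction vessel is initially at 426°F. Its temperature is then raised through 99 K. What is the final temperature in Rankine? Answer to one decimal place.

Initial temperature in Celsius: (426 - 32) × 5/9 = 218.8889°C.
The 99 K change is an interval; Kelvin and Celsius degrees are the same size, so ΔC = +99°C.
Final Celsius temperature: 218.8889 + 99.0000 = 317.8889°C.
In Rankine: 317.8889 × 1.8 + 491.67 = 1063.9°R.

1063.9°R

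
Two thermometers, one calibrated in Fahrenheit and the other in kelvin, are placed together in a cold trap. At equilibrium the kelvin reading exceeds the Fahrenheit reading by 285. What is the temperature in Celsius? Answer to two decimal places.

Let x be the Fahrenheit reading; then the kelvin reading is 5/9·x + 255.372.
(5/9·x + 255.372) - x = 285  ⇒  (-4/9)·x = 29.6278  ⇒  x = -66.6625°F.
In Celsius: (-66.6625 - 32) × 5/9 = -54.81°C.

-54.81°C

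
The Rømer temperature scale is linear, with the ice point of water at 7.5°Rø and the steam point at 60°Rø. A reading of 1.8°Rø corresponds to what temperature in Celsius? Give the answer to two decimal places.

-10.86°C

Linear interpolation between the fixed points: C = (1.8 - 7.5) × 100 / (60 - 7.5) = -10.8571°C.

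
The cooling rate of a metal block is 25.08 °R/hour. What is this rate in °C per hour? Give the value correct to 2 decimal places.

13.93 °C/hour

The quantity depends on a temperature interval, so only the ratio of degree sizes applies; the offset between the scales is irrelevant.
A change of 1°R is a change of 5/9°C, so 25.08 × 5/9 = 13.93.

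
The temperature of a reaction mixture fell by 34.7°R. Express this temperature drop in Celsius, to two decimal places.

19.28°C

An interval of 1°R corresponds to 5/9°C.
34.7 × 5/9 = 19.28.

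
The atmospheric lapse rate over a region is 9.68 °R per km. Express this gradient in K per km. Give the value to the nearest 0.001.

Since only a temperature interval is involved, the additive offset between the scales drops out.
A change of 1°R is a change of 5/9 K, so 9.68 × 5/9 = 5.378.

5.378 K/km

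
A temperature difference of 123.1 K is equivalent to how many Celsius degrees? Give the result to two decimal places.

123.10°C

Kelvin and Celsius degrees are the same size, so the interval is unchanged: 123.10.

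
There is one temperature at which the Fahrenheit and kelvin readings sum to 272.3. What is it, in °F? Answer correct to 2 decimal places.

10.88°F

Let F be the Fahrenheit reading. The kelvin reading is K = 5/9·F + 255.372.
Require F + K = 272.3: (14/9)·F + 255.372 = 272.3.
F = (272.3 - 255.372) / (14/9) = 10.88.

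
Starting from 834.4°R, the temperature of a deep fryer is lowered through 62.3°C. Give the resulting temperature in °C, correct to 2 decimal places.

Initial temperature in Celsius: (834.4 - 491.67) × 5/9 = 190.4056°C.
Final Celsius temperature: 190.4056 - 62.3000 = 128.1056°C.

128.11°C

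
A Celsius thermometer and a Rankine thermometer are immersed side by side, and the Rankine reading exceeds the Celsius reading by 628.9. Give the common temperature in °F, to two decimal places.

Let x be the Celsius reading; then the Rankine reading is 1.8·x + 491.67.
(1.8·x + 491.67) - x = 628.9  ⇒  (0.8)·x = 137.23  ⇒  x = 171.5375°C.
In Fahrenheit: 171.5375 × 1.8 + 32 = 340.77°F.

340.77°F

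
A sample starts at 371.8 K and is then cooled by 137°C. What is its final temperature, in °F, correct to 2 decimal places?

-37.03°F

Initial temperature in Celsius: 371.8 - 273.15 = 98.6500°C.
Final Celsius temperature: 98.6500 - 137.0000 = -38.3500°C.
In Fahrenheit: -38.3500 × 1.8 + 32 = -37.03°F.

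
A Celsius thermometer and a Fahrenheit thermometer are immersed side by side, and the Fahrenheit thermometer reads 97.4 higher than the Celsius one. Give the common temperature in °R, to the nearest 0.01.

638.82°R

Let x be the Celsius reading; then the Fahrenheit reading is 1.8·x + 32.
(1.8·x + 32) - x = 97.4  ⇒  (0.8)·x = 65.4  ⇒  x = 81.7500°C.
In Rankine: 81.7500 × 1.8 + 491.67 = 638.82°R.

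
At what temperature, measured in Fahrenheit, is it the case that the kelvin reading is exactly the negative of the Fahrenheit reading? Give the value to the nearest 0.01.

-164.17°F

Let F be the Fahrenheit reading. The kelvin reading is K = 5/9·F + 255.372.
Require K = -1·F: 5/9·F + 255.372 = -1·F.
(14/9)·F = -255.372  ⇒  F = -164.17.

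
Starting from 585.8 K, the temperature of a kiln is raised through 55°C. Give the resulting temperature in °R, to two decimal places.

1153.44°R

Initial temperature in Celsius: 585.8 - 273.15 = 312.6500°C.
Final Celsius temperature: 312.6500 + 55.0000 = 367.6500°C.
In Rankine: 367.6500 × 1.8 + 491.67 = 1153.44°R.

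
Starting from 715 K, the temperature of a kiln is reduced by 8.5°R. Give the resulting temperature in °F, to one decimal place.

Initial temperature in Celsius: 715 - 273.15 = 441.8500°C.
The 8.5°R change is an interval, so only the factor 5/9 applies: -8.5 × 5/9 = -4.7222°C.
Final Celsius temperature: 441.8500 - 4.7222 = 437.1278°C.
In Fahrenheit: 437.1278 × 1.8 + 32 = 818.8°F.

818.8°F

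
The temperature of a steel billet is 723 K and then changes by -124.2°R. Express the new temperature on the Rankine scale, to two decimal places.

1177.20°R

Initial temperature in Celsius: 723 - 273.15 = 449.8500°C.
The 124.2°R change is an interval, so only the factor 5/9 applies: -124.2 × 5/9 = -69.0000°C.
Final Celsius temperature: 449.8500 - 69.0000 = 380.8500°C.
In Rankine: 380.8500 × 1.8 + 491.67 = 1177.20°R.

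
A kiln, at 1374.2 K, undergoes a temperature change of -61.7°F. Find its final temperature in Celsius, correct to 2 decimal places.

Initial temperature in Celsius: 1374.2 - 273.15 = 1101.0500°C.
The 61.7°F change is an interval, so only the factor 5/9 applies: -61.7 × 5/9 = -34.2778°C.
Final Celsius temperature: 1101.0500 - 34.2778 = 1066.7722°C.

1066.77°C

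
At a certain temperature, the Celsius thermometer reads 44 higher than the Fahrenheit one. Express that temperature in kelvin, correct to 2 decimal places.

Let x be the Fahrenheit reading; then the Celsius reading is 5/9·x - 17.7778.
(5/9·x - 17.7778) - x = 44  ⇒  (-4/9)·x = 61.7778  ⇒  x = -139.0000°F.
In Celsius: (-139 - 32) × 5/9 = -95.0000°C.
In kelvin: -95.0000 + 273.15 = 178.15 K.

178.15 K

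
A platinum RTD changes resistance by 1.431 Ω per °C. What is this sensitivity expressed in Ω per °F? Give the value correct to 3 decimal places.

0.795 Ω per °F

Since only a temperature interval is involved, the additive offset between the scales drops out.
A change of 1°F is a change of 5/9°C, so per °F the value is 1.431 × 5/9 = 0.795.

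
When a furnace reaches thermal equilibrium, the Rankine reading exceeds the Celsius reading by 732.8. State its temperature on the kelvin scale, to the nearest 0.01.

574.56 K

Let x be the Celsius reading; then the Rankine reading is 1.8·x + 491.67.
(1.8·x + 491.67) - x = 732.8  ⇒  (0.8)·x = 241.13  ⇒  x = 301.4125°C.
In kelvin: 301.4125 + 273.15 = 574.56 K.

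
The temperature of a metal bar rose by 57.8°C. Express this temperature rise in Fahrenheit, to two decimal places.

An interval of 1°C corresponds to 1.8°F.
57.8 × 1.8 = 104.04.

104.04°F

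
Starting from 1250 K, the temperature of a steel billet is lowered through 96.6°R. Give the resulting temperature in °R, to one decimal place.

Initial temperature in Celsius: 1250 - 273.15 = 976.8500°C.
The 96.6°R change is an interval, so only the factor 5/9 applies: -96.6 × 5/9 = -53.6667°C.
Final Celsius temperature: 976.8500 - 53.6667 = 923.1833°C.
In Rankine: 923.1833 × 1.8 + 491.67 = 2153.4°R.

2153.4°R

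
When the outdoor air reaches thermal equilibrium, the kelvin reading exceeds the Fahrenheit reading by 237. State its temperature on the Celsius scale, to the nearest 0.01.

Let x be the kelvin reading; then the Fahrenheit reading is 1.8·x - 459.67.
(1.8·x - 459.67) - x = -237  ⇒  (0.8)·x = 222.67  ⇒  x = 278.3375 K.
In Celsius: 278.3375 - 273.15 = 5.19°C.

5.19°C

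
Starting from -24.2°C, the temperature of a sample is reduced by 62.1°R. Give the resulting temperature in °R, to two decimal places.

386.01°R

The 62.1°R change is an interval, so only the factor 5/9 applies: -62.1 × 5/9 = -34.5000°C.
Final Celsius temperature: -24.2000 - 34.5000 = -58.7000°C.
In Rankine: -58.7000 × 1.8 + 491.67 = 386.01°R.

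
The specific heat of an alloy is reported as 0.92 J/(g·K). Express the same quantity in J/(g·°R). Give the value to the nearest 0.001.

The quantity depends on a temperature interval, so only the ratio of degree sizes applies; the offset between the scales is irrelevant.
A change of 1°R is a change of 5/9 K, so per °R the value is 0.92 × 5/9 = 0.511.

0.511 J/(g·°R)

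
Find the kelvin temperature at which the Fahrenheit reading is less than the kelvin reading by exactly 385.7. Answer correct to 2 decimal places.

Let K be the kelvin reading. The Fahrenheit reading is F = 1.8·K - 459.67.
Require F - K = -385.7: (0.8)·K - 459.67 = -385.7.
K = (-385.7 + 459.67) / (0.8) = 92.46.

92.46 K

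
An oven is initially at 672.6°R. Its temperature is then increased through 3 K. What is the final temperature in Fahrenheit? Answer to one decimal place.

Initial temperature in Celsius: (672.6 - 491.67) × 5/9 = 100.5167°C.
The 3 K change is an interval; Kelvin and Celsius degrees are the same size, so ΔC = +3°C.
Final Celsius temperature: 100.5167 + 3.0000 = 103.5167°C.
In Fahrenheit: 103.5167 × 1.8 + 32 = 218.3°F.

218.3°F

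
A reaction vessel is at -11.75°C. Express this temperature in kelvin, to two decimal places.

In kelvin: -11.7500 + 273.15 = 261.40 K.

261.40 K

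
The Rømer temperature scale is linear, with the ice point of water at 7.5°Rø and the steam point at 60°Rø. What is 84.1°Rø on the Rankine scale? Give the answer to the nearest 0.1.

754.3°R

Linear interpolation between the fixed points: C = (84.1 - 7.5) × 100 / (60 - 7.5) = 145.9048°C.
Then 145.9048 × 1.8 + 491.67 = 754.3°R.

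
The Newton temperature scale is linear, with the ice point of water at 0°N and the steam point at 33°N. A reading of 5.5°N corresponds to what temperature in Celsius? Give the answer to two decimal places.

Linear interpolation between the fixed points: C = (5.5 - 0) × 100 / (33 - 0) = 16.6667°C.

16.67°C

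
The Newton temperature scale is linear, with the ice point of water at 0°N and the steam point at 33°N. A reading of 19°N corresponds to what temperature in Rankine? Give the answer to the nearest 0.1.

595.3°R

Linear interpolation between the fixed points: C = (19 - 0) × 100 / (33 - 0) = 57.5758°C.
Then 57.5758 × 1.8 + 491.67 = 595.3°R.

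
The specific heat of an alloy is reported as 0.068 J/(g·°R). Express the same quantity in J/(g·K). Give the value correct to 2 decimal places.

0.12 J/(g·K)

The quantity depends on a temperature interval, so only the ratio of degree sizes applies; the offset between the scales is irrelevant.
A change of 1 K is a change of 1.8°R, so per K the value is 0.068 × 1.8 = 0.12.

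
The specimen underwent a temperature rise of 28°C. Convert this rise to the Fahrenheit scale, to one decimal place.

50.4°F

For a temperature interval the offset drops out; only the factor 1.8 applies.
28 × 1.8 = 50.4.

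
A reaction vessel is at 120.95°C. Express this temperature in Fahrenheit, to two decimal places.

249.71°F

In Fahrenheit: 120.9500 × 1.8 + 32 = 249.71°F.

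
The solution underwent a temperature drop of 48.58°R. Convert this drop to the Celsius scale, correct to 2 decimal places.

26.99°C

An interval of 1°R corresponds to 5/9°C.
48.58 × 5/9 = 26.99.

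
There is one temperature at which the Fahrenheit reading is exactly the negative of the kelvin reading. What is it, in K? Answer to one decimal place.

164.2 K

Let K be the kelvin reading. The Fahrenheit reading is F = 1.8·K - 459.67.
Require F = -1·K: 1.8·K - 459.67 = -1·K.
(2.8)·K = 459.67  ⇒  K = 164.2.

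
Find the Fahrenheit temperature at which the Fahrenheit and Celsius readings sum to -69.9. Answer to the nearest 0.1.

Let F be the Fahrenheit reading. The Celsius reading is C = 5/9·F - 17.7778.
Require F + C = -69.9: (14/9)·F - 17.7778 = -69.9.
F = (-69.9 + 17.7778) / (14/9) = -33.5.

-33.5°F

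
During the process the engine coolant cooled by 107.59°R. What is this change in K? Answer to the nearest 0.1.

Only the scale ratio 5/9 matters for a change in temperature.
107.59 × 5/9 = 59.8.

59.8 K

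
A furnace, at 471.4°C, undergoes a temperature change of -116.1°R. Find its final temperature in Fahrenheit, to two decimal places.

764.42°F

The 116.1°R change is an interval, so only the factor 5/9 applies: -116.1 × 5/9 = -64.5000°C.
Final Celsius temperature: 471.4000 - 64.5000 = 406.9000°C.
In Fahrenheit: 406.9000 × 1.8 + 32 = 764.42°F.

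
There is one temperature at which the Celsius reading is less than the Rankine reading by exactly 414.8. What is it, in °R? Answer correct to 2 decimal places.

Let R be the Rankine reading. The Celsius reading is C = 5/9·R - 273.15.
Require C - R = -414.8: (-4/9)·R - 273.15 = -414.8.
R = (-414.8 + 273.15) / (-4/9) = 318.71.

318.71°R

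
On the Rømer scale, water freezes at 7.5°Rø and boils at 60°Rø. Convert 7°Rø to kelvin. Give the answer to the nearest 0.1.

272.2 K

Linear interpolation between the fixed points: C = (7 - 7.5) × 100 / (60 - 7.5) = -0.9524°C.
Then -0.9524 + 273.15 = 272.2 K.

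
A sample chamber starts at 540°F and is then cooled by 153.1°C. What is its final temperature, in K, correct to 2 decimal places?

Initial temperature in Celsius: (540 - 32) × 5/9 = 282.2222°C.
Final Celsius temperature: 282.2222 - 153.1000 = 129.1222°C.
In kelvin: 129.1222 + 273.15 = 402.27 K.

402.27 K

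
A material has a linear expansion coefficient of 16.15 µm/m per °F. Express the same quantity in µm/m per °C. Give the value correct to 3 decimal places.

29.070 µm/m per °C

The quantity depends on a temperature interval, so only the ratio of degree sizes applies; the offset between the scales is irrelevant.
A change of 1°C is a change of 1.8°F, so per °C the value is 16.15 × 1.8 = 29.070.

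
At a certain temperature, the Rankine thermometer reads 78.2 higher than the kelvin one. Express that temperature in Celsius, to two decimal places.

Let x be the kelvin reading; then the Rankine reading is 1.8·x.
(1.8·x) - x = 78.2  ⇒  (0.8)·x = 78.2  ⇒  x = 97.7500 K.
In Celsius: 97.75 - 273.15 = -175.40°C.

-175.40°C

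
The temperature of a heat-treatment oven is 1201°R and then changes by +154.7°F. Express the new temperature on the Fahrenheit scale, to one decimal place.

Initial temperature in Celsius: (1201 - 491.67) × 5/9 = 394.0722°C.
The 154.7°F change is an interval, so only the factor 5/9 applies: +154.7 × 5/9 = +85.9444°C.
Final Celsius temperature: 394.0722 + 85.9444 = 480.0167°C.
In Fahrenheit: 480.0167 × 1.8 + 32 = 896.0°F.

896.0°F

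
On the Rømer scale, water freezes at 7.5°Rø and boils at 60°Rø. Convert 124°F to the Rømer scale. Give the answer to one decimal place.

First in Celsius: (124 - 32) × 5/9 = 51.1111°C.
Linearly onto the Rømer scale: 7.5 + (51.1111 / 100) × (60 - 7.5) = 34.3°Rø.

34.3°Rø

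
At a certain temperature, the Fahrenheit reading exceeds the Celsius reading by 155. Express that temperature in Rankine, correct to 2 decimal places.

Let x be the Fahrenheit reading; then the Celsius reading is 5/9·x - 17.7778.
(5/9·x - 17.7778) - x = -155  ⇒  (-4/9)·x = -137.222  ⇒  x = 308.7500°F.
In Celsius: (308.75 - 32) × 5/9 = 153.7500°C.
In Rankine: 153.7500 × 1.8 + 491.67 = 768.42°R.

768.42°R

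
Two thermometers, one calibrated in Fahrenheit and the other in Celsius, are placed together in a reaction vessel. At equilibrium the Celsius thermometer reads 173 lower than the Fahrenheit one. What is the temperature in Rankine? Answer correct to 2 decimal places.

Let x be the Fahrenheit reading; then the Celsius reading is 5/9·x - 17.7778.
(5/9·x - 17.7778) - x = -173  ⇒  (-4/9)·x = -155.222  ⇒  x = 349.2500°F.
In Celsius: (349.25 - 32) × 5/9 = 176.2500°C.
In Rankine: 176.2500 × 1.8 + 491.67 = 808.92°R.

808.92°R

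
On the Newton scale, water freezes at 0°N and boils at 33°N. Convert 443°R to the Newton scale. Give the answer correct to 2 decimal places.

-8.92°N

First in Celsius: (443 - 491.67) × 5/9 = -27.0389°C.
Linearly onto the Newton scale: 0 + (-27.0389 / 100) × (33 - 0) = -8.92°N.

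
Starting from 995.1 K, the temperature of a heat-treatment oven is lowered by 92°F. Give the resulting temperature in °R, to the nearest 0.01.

1699.18°R

Initial temperature in Celsius: 995.1 - 273.15 = 721.9500°C.
The 92°F change is an interval, so only the factor 5/9 applies: -92 × 5/9 = -51.1111°C.
Final Celsius temperature: 721.9500 - 51.1111 = 670.8389°C.
In Rankine: 670.8389 × 1.8 + 491.67 = 1699.18°R.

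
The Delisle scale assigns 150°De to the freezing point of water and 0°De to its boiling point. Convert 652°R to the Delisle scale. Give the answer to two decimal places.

First in Celsius: (652 - 491.67) × 5/9 = 89.0722°C.
Linearly onto the Delisle scale: 150 + (89.0722 / 100) × (0 - 150) = 16.39°De.

16.39°De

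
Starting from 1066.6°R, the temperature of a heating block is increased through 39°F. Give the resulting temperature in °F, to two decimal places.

645.93°F

Initial temperature in Celsius: (1066.6 - 491.67) × 5/9 = 319.4056°C.
The 39°F change is an interval, so only the factor 5/9 applies: +39 × 5/9 = +21.6667°C.
Final Celsius temperature: 319.4056 + 21.6667 = 341.0722°C.
In Fahrenheit: 341.0722 × 1.8 + 32 = 645.93°F.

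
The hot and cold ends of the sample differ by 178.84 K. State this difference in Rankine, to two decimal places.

Only the scale ratio 1.8 matters for a change in temperature.
178.84 × 1.8 = 321.91.

321.91°R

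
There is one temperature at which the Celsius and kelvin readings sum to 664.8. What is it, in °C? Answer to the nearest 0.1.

Let C be the Celsius reading. The kelvin reading is K = 1·C + 273.15.
Require C + K = 664.8: (2)·C + 273.15 = 664.8.
C = (664.8 - 273.15) / (2) = 195.8.

195.8°C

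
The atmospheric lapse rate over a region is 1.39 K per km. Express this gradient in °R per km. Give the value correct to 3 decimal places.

2.502 °R/km

Since only a temperature interval is involved, the additive offset between the scales drops out.
A change of 1 K is a change of 1.8°R, so 1.39 × 1.8 = 2.502.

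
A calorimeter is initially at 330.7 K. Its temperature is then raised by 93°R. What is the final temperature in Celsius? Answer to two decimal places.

109.22°C

Initial temperature in Celsius: 330.7 - 273.15 = 57.5500°C.
The 93°R change is an interval, so only the factor 5/9 applies: +93 × 5/9 = +51.6667°C.
Final Celsius temperature: 57.5500 + 51.6667 = 109.2167°C.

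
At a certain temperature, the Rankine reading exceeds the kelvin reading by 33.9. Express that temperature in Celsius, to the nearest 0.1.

-230.8°C

Let x be the Rankine reading; then the kelvin reading is 5/9·x.
(5/9·x) - x = -33.9  ⇒  (-4/9)·x = -33.9  ⇒  x = 76.2750°R.
In Celsius: (76.275 - 491.67) × 5/9 = -230.8°C.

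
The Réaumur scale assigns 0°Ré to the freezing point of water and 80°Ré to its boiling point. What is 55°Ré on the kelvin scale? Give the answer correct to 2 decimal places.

Linear interpolation between the fixed points: C = (55 - 0) × 100 / (80 - 0) = 68.7500°C.
Then 68.7500 + 273.15 = 341.90 K.

341.90 K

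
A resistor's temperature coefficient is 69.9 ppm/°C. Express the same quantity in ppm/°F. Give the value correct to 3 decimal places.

The quantity depends on a temperature interval, so only the ratio of degree sizes applies; the offset between the scales is irrelevant.
A change of 1°F is a change of 5/9°C, so per °F the value is 69.9 × 5/9 = 38.833.

38.833 ppm/°F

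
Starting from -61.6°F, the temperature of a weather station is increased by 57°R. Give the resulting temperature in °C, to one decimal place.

Initial temperature in Celsius: (-61.6 - 32) × 5/9 = -52.0000°C.
The 57°R change is an interval, so only the factor 5/9 applies: +57 × 5/9 = +31.6667°C.
Final Celsius temperature: -52.0000 + 31.6667 = -20.3333°C.

-20.3°C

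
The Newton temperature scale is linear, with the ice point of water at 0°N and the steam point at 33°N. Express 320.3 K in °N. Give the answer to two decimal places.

15.56°N

First in Celsius: 320.3 - 273.15 = 47.1500°C.
Linearly onto the Newton scale: 0 + (47.1500 / 100) × (33 - 0) = 15.56°N.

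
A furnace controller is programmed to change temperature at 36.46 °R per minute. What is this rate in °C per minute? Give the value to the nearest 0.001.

20.256 °C/minute

Since only a temperature interval is involved, the additive offset between the scales drops out.
A change of 1°R is a change of 5/9°C, so 36.46 × 5/9 = 20.256.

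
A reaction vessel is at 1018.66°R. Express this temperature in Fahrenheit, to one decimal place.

559.0°F

In Celsius: (1018.66 - 491.67) × 5/9 = 292.7722°C.
In Fahrenheit: 292.7722 × 1.8 + 32 = 559.0°F.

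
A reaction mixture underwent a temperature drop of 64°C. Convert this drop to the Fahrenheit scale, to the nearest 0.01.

115.20°F

For a temperature interval the offset drops out; only the factor 1.8 applies.
64 × 1.8 = 115.20.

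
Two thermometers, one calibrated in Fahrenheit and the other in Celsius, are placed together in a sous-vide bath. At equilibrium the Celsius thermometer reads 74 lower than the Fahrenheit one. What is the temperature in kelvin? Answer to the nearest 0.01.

Let x be the Fahrenheit reading; then the Celsius reading is 5/9·x - 17.7778.
(5/9·x - 17.7778) - x = -74  ⇒  (-4/9)·x = -56.2222  ⇒  x = 126.5000°F.
In Celsius: (126.5 - 32) × 5/9 = 52.5000°C.
In kelvin: 52.5000 + 273.15 = 325.65 K.

325.65 K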